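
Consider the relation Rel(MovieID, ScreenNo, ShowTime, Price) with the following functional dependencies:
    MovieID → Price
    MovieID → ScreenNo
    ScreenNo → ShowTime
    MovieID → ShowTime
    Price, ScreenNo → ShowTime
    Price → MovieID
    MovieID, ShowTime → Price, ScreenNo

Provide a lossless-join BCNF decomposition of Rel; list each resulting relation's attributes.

Candidate keys of the original relation: {MovieID}, {Price}.
In {MovieID, Price, ScreenNo, ShowTime}, {ScreenNo} is not a superkey ({ScreenNo}⁺ restricted to this set is {ScreenNo, ShowTime}), so split on ScreenNo → ShowTime into {ScreenNo, ShowTime} and {MovieID, Price, ScreenNo}.
{ScreenNo, ShowTime} is in BCNF.
{MovieID, Price, ScreenNo} is in BCNF.

{MovieID, Price, ScreenNo}; {ScreenNo, ShowTime}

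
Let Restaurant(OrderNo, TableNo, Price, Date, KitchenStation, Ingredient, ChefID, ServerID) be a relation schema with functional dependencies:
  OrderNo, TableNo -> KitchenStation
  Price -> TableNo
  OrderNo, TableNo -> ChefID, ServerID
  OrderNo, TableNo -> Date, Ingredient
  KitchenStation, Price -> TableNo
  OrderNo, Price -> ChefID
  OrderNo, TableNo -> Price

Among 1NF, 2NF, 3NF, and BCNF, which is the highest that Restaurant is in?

Candidate keys: {OrderNo, Price}, {OrderNo, TableNo}. Prime attributes: {OrderNo, Price, TableNo}.
Price -> TableNo: {Price}⁺ = {Price, TableNo}, which is not all of the attributes, so the left side is not a superkey — BCNF is violated.
Its right-hand attributes {TableNo} are all prime, as are those of every other non-superkey FD — the relation is in 3NF.

3NF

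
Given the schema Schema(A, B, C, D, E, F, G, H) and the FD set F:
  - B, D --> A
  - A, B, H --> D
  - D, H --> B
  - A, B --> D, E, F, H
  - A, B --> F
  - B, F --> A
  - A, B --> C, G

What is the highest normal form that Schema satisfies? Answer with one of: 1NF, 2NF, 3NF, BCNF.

Candidate keys: {A, B}, {B, D}, {B, F}, {D, H}. Prime attributes: {A, B, D, F, H}.
Each dependency's left side is a superkey — BCNF holds.

BCNF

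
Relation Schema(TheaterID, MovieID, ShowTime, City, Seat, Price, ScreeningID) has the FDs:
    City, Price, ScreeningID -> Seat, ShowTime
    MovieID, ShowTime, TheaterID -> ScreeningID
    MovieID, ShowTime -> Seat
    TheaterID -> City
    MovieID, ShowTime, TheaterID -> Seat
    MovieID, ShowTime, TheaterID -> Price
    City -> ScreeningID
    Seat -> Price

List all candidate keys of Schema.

{MovieID, Price, TheaterID}, {MovieID, Seat, TheaterID}, {MovieID, ShowTime, TheaterID}

Attributes never on any right-hand side: {MovieID, TheaterID} — every candidate key must contain all of them.
Closure of {MovieID, Price, TheaterID} is {City, MovieID, Price, ScreeningID, Seat, ShowTime, TheaterID}, the whole schema; {MovieID, Price, TheaterID} is a candidate key.
Closure of {MovieID, Seat, TheaterID} is {City, MovieID, Price, ScreeningID, Seat, ShowTime, TheaterID}, the whole schema; {MovieID, Seat, TheaterID} is a candidate key.
Closure of {MovieID, ShowTime, TheaterID} is {City, MovieID, Price, ScreeningID, Seat, ShowTime, TheaterID}, the whole schema; {MovieID, ShowTime, TheaterID} is a candidate key.
Any other superkey properly contains one of these, so there are no further candidate keys.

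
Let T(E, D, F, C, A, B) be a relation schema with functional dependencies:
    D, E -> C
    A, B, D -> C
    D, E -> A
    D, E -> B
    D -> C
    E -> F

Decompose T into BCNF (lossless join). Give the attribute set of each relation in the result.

{A, B, D, E}; {C, D}; {E, F}

Candidate key of the original relation: {D, E}.
In {A, B, C, D, E, F}, {A, B, D} is not a superkey ({A, B, D}⁺ restricted to this set is {A, B, C, D}), so split on A, B, D -> C into {A, B, C, D} and {A, B, D, E, F}.
In {A, B, C, D}, {D} is not a superkey ({D}⁺ restricted to this set is {C, D}), so split on D -> C into {C, D} and {A, B, D}.
{C, D} has no BCNF violation.
{A, B, D} has no BCNF violation.
In {A, B, D, E, F}, {E} is not a superkey ({E}⁺ restricted to this set is {E, F}), so split on E -> F into {E, F} and {A, B, D, E}.
{E, F} has no BCNF violation.
{A, B, D, E} has no BCNF violation.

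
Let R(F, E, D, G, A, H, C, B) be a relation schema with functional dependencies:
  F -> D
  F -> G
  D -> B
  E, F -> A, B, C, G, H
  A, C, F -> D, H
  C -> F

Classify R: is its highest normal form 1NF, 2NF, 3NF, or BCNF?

1NF

Candidate keys: {C, E}, {E, F}. Prime attributes: {C, E, F}.
F -> D breaks BCNF: {F}⁺ = {B, D, F, G}, so {F} is not a superkey.
Because {D} is non-prime and the left side of F -> D is not a superkey, the relation is not in 3NF.
The proper key subset {C} of {C, E} determines non-prime {B, D, G}, so the relation is not even in 2NF.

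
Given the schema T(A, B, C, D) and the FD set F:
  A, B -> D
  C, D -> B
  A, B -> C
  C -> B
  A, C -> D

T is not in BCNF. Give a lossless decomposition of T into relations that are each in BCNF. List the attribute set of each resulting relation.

{A, C, D}; {B, C}

Candidate keys of the original relation: {A, B}, {A, C}.
In {A, B, C, D}, {C, D} is not a superkey ({C, D}⁺ restricted to this set is {B, C, D}), so split on C, D -> B into {B, C, D} and {A, C, D}.
In {B, C, D}, {C} is not a superkey ({C}⁺ restricted to this set is {B, C}), so split on C -> B into {B, C} and {C, D}.
{B, C}: every determinant is a superkey — BCNF.
{C, D}: every determinant is a superkey — BCNF.
{A, C, D}: every determinant is a superkey — BCNF.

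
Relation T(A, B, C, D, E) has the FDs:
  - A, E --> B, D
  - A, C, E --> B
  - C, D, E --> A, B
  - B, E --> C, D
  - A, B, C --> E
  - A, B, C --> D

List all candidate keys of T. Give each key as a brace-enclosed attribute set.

{A, E}⁺ = {A, B, C, D, E}, which is every attribute, so {A, E} is a candidate key.
{B, E}⁺ = {A, B, C, D, E}, which is every attribute, so {B, E} is a candidate key.
{A, B, C}⁺ = {A, B, C, D, E}, which is every attribute, so {A, B, C} is a candidate key.
{C, D, E}⁺ = {A, B, C, D, E}, which is every attribute, so {C, D, E} is a candidate key.
These are minimal and exhaustive — every other superkey contains one of them.

{A, B, C}, {A, E}, {B, E}, {C, D, E}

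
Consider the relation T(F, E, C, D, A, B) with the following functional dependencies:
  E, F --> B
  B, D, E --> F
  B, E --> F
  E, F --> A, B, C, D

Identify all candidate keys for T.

No FD produces {E}, so it must be in every candidate key.
{B, E}⁺ = {A, B, C, D, E, F} — all of the relation — so {B, E} is a candidate key.
{E, F}⁺ = {A, B, C, D, E, F} — all of the relation — so {E, F} is a candidate key.
No proper subset of any of these is a key, and no other minimal superkey exists.

{B, E}, {E, F}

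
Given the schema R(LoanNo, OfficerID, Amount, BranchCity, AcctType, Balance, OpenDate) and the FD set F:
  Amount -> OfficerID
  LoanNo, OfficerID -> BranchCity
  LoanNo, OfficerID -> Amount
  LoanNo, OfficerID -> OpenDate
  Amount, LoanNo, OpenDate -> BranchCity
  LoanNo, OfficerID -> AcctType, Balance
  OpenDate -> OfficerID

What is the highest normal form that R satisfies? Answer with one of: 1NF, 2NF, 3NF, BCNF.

3NF

Candidate keys: {Amount, LoanNo}, {LoanNo, OfficerID}, {LoanNo, OpenDate}. Prime attributes: {Amount, LoanNo, OfficerID, OpenDate}.
Amount -> OfficerID breaks BCNF: {Amount}⁺ = {Amount, OfficerID}, so {Amount} is not a superkey.
Since {OfficerID} ⊆ prime attributes and every other non-superkey FD also has a prime right side, the schema is in 3NF.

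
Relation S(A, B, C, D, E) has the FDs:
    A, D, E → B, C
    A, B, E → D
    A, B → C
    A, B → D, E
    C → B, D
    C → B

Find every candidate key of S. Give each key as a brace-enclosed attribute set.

{A, B}, {A, C}, {A, D, E}

No FD produces {A}, so it must be in every candidate key.
{A, B}⁺ = {A, B, C, D, E} — all of the relation — so {A, B} is a candidate key.
{A, C}⁺ = {A, B, C, D, E} — all of the relation — so {A, C} is a candidate key.
{A, D, E}⁺ = {A, B, C, D, E} — all of the relation — so {A, D, E} is a candidate key.
Any other superkey properly contains one of these, so there are no further candidate keys.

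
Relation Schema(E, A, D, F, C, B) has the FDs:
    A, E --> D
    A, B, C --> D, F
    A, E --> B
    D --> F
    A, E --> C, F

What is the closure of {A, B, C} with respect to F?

Start with {A, B, C}.
A, B, C --> D, F applies; add {D, F} → now {A, B, C, D, F}.
No further FD applies.

{A, B, C, D, F}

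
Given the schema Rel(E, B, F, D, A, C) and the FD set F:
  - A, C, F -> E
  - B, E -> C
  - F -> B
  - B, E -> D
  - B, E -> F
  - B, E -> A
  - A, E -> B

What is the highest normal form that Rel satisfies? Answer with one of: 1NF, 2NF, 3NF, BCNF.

3NF

Candidate keys: {A, C, F}, {A, E}, {B, E}, {E, F}. Prime attributes: {A, B, C, E, F}.
F -> B breaks BCNF: {F}⁺ = {B, F}, so {F} is not a superkey.
Since {B} ⊆ prime attributes and every other non-superkey FD also has a prime right side, the schema is in 3NF.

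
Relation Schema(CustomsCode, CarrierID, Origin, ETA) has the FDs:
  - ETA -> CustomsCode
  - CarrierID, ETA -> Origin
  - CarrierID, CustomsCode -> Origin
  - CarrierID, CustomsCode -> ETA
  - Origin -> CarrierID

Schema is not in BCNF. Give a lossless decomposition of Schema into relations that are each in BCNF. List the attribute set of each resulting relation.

{CarrierID, Origin}; {CustomsCode, ETA}; {ETA, Origin}

Candidate keys of the original relation: {CarrierID, CustomsCode}, {CarrierID, ETA}, {CustomsCode, Origin}, {ETA, Origin}.
In {CarrierID, CustomsCode, ETA, Origin}, {ETA} is not a superkey ({ETA}⁺ restricted to this set is {CustomsCode, ETA}), so split on ETA -> CustomsCode into {CustomsCode, ETA} and {CarrierID, ETA, Origin}.
{CustomsCode, ETA}: every determinant is a superkey — BCNF.
In {CarrierID, ETA, Origin}, {Origin} is not a superkey ({Origin}⁺ restricted to this set is {CarrierID, Origin}), so split on Origin -> CarrierID into {CarrierID, Origin} and {ETA, Origin}.
{CarrierID, Origin}: every determinant is a superkey — BCNF.
{ETA, Origin}: every determinant is a superkey — BCNF.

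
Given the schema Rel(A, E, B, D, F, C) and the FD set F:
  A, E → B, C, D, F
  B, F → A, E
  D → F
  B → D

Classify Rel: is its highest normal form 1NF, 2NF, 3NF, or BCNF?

2NF

Candidate keys: {A, E}, {B}. Prime attributes: {A, B, E}.
D → F: {D}⁺ = {D, F}, which is not all of the attributes, so the left side is not a superkey — BCNF is violated.
Because {F} is non-prime and the left side of D → F is not a superkey, the relation is not in 3NF.
Checking every proper subset of each key, none determines a non-prime attribute — 2NF is satisfied.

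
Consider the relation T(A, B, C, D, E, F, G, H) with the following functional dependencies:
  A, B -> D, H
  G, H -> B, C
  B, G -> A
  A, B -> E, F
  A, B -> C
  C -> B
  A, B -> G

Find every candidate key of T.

{A, B}⁺ = {A, B, C, D, E, F, G, H}, which is every attribute, so {A, B} is a candidate key.
{A, C}⁺ = {A, B, C, D, E, F, G, H}, which is every attribute, so {A, C} is a candidate key.
{B, G}⁺ = {A, B, C, D, E, F, G, H}, which is every attribute, so {B, G} is a candidate key.
{C, G}⁺ = {A, B, C, D, E, F, G, H}, which is every attribute, so {C, G} is a candidate key.
{G, H}⁺ = {A, B, C, D, E, F, G, H}, which is every attribute, so {G, H} is a candidate key.
These are minimal and exhaustive — every other superkey contains one of them.

{A, B}, {A, C}, {B, G}, {C, G}, {G, H}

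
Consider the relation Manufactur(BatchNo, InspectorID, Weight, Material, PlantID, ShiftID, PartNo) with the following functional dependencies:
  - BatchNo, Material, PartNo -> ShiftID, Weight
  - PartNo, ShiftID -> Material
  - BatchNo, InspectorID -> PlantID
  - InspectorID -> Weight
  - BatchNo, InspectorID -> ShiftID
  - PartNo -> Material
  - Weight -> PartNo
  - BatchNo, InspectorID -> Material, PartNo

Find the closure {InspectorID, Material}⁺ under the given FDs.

Start with {InspectorID, Material}.
InspectorID -> Weight applies; add {Weight} → now {InspectorID, Material, Weight}.
Weight -> PartNo applies; add {PartNo} → now {InspectorID, Material, PartNo, Weight}.
No further FD applies.

{InspectorID, Material, PartNo, Weight}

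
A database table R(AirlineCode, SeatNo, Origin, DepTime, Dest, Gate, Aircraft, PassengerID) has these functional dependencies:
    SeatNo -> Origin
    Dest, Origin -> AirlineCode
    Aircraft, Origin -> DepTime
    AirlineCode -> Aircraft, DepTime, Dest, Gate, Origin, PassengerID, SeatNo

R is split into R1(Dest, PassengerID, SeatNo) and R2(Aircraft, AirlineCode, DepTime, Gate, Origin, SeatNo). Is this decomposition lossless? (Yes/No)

R1 ∩ R2 = {SeatNo}; its closure under F is {Origin, SeatNo}.
R1 ⊄ {Origin, SeatNo} and R2 ⊄ {Origin, SeatNo}, so the split is lossy.

No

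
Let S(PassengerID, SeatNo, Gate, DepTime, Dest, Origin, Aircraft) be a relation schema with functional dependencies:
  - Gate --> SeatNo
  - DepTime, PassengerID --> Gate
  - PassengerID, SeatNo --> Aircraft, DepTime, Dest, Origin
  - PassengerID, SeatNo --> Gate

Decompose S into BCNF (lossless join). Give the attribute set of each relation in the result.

{Aircraft, DepTime, Dest, Gate, Origin, PassengerID}; {Gate, SeatNo}

Candidate keys of the original relation: {DepTime, PassengerID}, {Gate, PassengerID}, {PassengerID, SeatNo}.
Within {Aircraft, DepTime, Dest, Gate, Origin, PassengerID, SeatNo}: {Gate}⁺ ∩ {Aircraft, DepTime, Dest, Gate, Origin, PassengerID, SeatNo} = {Gate, SeatNo}, not the whole set, so Gate --> SeatNo violates BCNF; decompose into {Gate, SeatNo} and {Aircraft, DepTime, Dest, Gate, Origin, PassengerID}.
{Gate, SeatNo}: every determinant is a superkey — BCNF.
{Aircraft, DepTime, Dest, Gate, Origin, PassengerID}: every determinant is a superkey — BCNF.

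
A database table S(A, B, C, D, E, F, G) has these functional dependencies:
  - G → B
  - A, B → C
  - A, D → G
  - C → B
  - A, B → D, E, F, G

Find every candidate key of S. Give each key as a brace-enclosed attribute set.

{A, B}, {A, C}, {A, D}, {A, G}

Attributes never on any right-hand side: {A} — every candidate key must contain it.
{A, B} is a candidate key since {A, B}⁺ = {A, B, C, D, E, F, G} covers every attribute.
{A, C} is a candidate key since {A, C}⁺ = {A, B, C, D, E, F, G} covers every attribute.
{A, D} is a candidate key since {A, D}⁺ = {A, B, C, D, E, F, G} covers every attribute.
{A, G} is a candidate key since {A, G}⁺ = {A, B, C, D, E, F, G} covers every attribute.
Any other superkey properly contains one of these, so there are no further candidate keys.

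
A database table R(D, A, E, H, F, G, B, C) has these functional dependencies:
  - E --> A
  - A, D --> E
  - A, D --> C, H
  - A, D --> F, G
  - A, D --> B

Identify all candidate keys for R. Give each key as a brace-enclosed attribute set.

{A, D}, {D, E}

Attributes never on any right-hand side: {D} — every candidate key must contain it.
{A, D} is a candidate key since {A, D}⁺ = {A, B, C, D, E, F, G, H} covers every attribute.
{D, E} is a candidate key since {D, E}⁺ = {A, B, C, D, E, F, G, H} covers every attribute.
These are minimal and exhaustive — every other superkey contains one of them.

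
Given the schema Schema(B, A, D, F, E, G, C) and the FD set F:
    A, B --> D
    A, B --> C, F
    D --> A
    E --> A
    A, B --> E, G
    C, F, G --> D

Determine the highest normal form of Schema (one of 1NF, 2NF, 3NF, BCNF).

3NF

Candidate keys: {A, B}, {B, C, F, G}, {B, D}, {B, E}. Prime attributes: {A, B, C, D, E, F, G}.
For D --> A we have {D}⁺ = {A, D}; {D} is not a superkey, so BCNF fails.
Its right-hand attributes {A} are all prime, as are those of every other non-superkey FD — the relation is in 3NF.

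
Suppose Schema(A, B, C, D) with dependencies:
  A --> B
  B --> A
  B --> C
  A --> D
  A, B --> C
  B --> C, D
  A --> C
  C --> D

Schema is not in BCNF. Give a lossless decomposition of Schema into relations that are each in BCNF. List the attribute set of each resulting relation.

{A, B, C}; {C, D}

Candidate keys of the original relation: {A}, {B}.
In {A, B, C, D}, {C} is not a superkey ({C}⁺ restricted to this set is {C, D}), so split on C --> D into {C, D} and {A, B, C}.
{C, D} has no BCNF violation.
{A, B, C} has no BCNF violation.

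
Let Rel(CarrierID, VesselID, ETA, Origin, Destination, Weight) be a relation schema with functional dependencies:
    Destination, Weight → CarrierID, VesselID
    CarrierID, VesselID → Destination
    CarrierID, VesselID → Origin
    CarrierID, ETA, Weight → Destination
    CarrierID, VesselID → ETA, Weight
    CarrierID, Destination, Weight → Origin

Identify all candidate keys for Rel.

{CarrierID, ETA, Weight}, {CarrierID, VesselID}, {Destination, Weight}

{CarrierID, VesselID} is a candidate key since {CarrierID, VesselID}⁺ = {CarrierID, Destination, ETA, Origin, VesselID, Weight} covers every attribute.
{Destination, Weight} is a candidate key since {Destination, Weight}⁺ = {CarrierID, Destination, ETA, Origin, VesselID, Weight} covers every attribute.
{CarrierID, ETA, Weight} is a candidate key since {CarrierID, ETA, Weight}⁺ = {CarrierID, Destination, ETA, Origin, VesselID, Weight} covers every attribute.
Any other superkey properly contains one of these, so there are no further candidate keys.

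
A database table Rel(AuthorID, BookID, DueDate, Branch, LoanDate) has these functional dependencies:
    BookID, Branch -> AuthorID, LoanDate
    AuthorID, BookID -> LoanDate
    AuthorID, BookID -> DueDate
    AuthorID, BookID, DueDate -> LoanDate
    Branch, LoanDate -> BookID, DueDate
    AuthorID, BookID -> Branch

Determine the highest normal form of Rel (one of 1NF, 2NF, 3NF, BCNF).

BCNF

Candidate keys: {AuthorID, BookID}, {BookID, Branch}, {Branch, LoanDate}. Prime attributes: {AuthorID, BookID, Branch, LoanDate}.
Every FD has a superkey on the left, so the relation is in BCNF.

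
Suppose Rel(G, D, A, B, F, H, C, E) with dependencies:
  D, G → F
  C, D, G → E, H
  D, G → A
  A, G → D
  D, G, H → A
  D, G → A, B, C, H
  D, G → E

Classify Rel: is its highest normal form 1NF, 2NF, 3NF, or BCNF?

BCNF

Candidate keys: {A, G}, {D, G}. Prime attributes: {A, D, G}.
Every FD has a superkey on the left, so the relation is in BCNF.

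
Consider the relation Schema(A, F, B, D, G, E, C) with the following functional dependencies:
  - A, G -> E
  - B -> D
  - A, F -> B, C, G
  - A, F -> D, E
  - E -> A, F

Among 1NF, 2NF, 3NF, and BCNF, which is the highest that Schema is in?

Candidate keys: {A, F}, {A, G}, {E}. Prime attributes: {A, E, F, G}.
B -> D: {B}⁺ = {B, D}, which is not all of the attributes, so the left side is not a superkey — BCNF is violated.
B -> D has non-prime {D} on the right and a non-superkey on the left, so 3NF fails.
No proper subset of a key has a non-prime attribute in its closure, so there is no partial dependency; 2NF holds.

2NF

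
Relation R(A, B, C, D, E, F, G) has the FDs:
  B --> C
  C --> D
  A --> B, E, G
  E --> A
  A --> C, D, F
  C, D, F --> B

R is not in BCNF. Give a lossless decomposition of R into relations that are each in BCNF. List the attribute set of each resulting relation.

Candidate keys of the original relation: {A}, {E}.
{A, B, C, D, E, F, G}: {B} determines {B, C, D} here but is not a superkey — split on B --> C, D, giving {B, C, D} and {A, B, E, F, G}.
{B, C, D}: {C} determines {C, D} here but is not a superkey — split on C --> D, giving {C, D} and {B, C}.
{C, D}: every determinant is a superkey — BCNF.
{B, C}: every determinant is a superkey — BCNF.
{A, B, E, F, G}: every determinant is a superkey — BCNF.

{A, B, E, F, G}; {B, C}; {C, D}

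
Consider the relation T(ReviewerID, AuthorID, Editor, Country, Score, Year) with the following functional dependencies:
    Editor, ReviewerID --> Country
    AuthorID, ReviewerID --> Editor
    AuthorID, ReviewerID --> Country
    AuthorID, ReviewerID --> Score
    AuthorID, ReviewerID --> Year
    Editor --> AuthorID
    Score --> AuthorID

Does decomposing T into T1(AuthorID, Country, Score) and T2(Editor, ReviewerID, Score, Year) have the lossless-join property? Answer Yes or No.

No

T1 ∩ T2 = {Score}; its closure under F is {AuthorID, Score}.
Neither T1 nor T2 is contained in that closure, so the decomposition is lossy.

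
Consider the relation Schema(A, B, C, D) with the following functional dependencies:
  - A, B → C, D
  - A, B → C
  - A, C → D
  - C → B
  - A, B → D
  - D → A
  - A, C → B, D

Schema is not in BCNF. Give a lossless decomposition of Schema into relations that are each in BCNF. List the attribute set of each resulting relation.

Candidate keys of the original relation: {A, B}, {A, C}, {B, D}, {C, D}.
In {A, B, C, D}, {C} is not a superkey ({C}⁺ restricted to this set is {B, C}), so split on C → B into {B, C} and {A, C, D}.
{B, C} has no BCNF violation.
In {A, C, D}, {D} is not a superkey ({D}⁺ restricted to this set is {A, D}), so split on D → A into {A, D} and {C, D}.
{A, D} has no BCNF violation.
{C, D} has no BCNF violation.

{A, D}; {B, C}; {C, D}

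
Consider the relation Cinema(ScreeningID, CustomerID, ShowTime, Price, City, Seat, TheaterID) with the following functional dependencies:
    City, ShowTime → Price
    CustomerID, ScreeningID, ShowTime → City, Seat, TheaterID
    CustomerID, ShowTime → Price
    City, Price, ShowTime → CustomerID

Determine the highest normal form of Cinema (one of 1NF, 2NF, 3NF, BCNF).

1NF

Candidate keys: {City, ScreeningID, ShowTime}, {CustomerID, ScreeningID, ShowTime}. Prime attributes: {City, CustomerID, ScreeningID, ShowTime}.
For City, ShowTime → Price we have {City, ShowTime}⁺ = {City, CustomerID, Price, ShowTime}; {City, ShowTime} is not a superkey, so BCNF fails.
Because {Price} is non-prime and the left side of City, ShowTime → Price is not a superkey, the relation is not in 3NF.
Since {City, ShowTime} ⊂ {City, ScreeningID, ShowTime} and {City, ShowTime}⁺ ⊇ {Price} with {Price} non-prime, there is a partial dependency; 2NF fails.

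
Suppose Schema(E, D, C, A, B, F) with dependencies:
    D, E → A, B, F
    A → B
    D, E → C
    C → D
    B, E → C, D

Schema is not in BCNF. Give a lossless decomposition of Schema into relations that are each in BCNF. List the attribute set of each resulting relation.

{A, B}; {A, C, E, F}; {C, D}

Candidate keys of the original relation: {A, E}, {B, E}, {C, E}, {D, E}.
{A, B, C, D, E, F}: {A} determines {A, B} here but is not a superkey — split on A → B, giving {A, B} and {A, C, D, E, F}.
{A, B}: every determinant is a superkey — BCNF.
{A, C, D, E, F}: {C} determines {C, D} here but is not a superkey — split on C → D, giving {C, D} and {A, C, E, F}.
{C, D}: every determinant is a superkey — BCNF.
{A, C, E, F}: every determinant is a superkey — BCNF.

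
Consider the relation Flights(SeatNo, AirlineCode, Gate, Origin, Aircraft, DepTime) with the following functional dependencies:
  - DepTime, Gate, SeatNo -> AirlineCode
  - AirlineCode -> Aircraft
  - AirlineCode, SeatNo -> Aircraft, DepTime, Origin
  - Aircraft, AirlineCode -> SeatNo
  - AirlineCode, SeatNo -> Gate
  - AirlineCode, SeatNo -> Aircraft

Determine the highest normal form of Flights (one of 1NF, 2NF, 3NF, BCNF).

Candidate keys: {AirlineCode}, {DepTime, Gate, SeatNo}. Prime attributes: {AirlineCode, DepTime, Gate, SeatNo}.
Every FD has a superkey on the left, so the relation is in BCNF.

BCNF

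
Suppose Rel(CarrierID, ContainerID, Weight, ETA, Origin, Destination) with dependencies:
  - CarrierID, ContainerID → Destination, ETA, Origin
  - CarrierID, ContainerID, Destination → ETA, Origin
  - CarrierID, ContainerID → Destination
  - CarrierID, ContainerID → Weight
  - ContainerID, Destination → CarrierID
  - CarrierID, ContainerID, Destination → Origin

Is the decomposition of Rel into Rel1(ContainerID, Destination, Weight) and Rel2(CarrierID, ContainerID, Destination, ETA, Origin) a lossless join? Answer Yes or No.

Yes

Common attributes: {ContainerID, Destination}; their closure is {CarrierID, ContainerID, Destination, ETA, Origin, Weight}.
Rel1 is contained in that closure, so Rel1 ∩ Rel2 → Rel1 holds and the join is lossless.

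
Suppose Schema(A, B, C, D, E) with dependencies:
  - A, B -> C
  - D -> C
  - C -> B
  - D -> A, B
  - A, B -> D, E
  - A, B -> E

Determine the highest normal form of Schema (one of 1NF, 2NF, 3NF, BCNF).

3NF

Candidate keys: {A, B}, {A, C}, {D}. Prime attributes: {A, B, C, D}.
For C -> B we have {C}⁺ = {B, C}; {C} is not a superkey, so BCNF fails.
Since {B} ⊆ prime attributes and every other non-superkey FD also has a prime right side, the schema is in 3NF.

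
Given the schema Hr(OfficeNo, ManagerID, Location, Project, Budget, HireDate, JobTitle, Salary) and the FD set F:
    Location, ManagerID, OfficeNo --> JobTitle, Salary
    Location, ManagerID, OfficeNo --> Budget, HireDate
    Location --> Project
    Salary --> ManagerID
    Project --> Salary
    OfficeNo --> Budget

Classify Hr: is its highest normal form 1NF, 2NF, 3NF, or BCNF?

Candidate key: {Location, OfficeNo}. Prime attributes: {Location, OfficeNo}.
Location --> Project breaks BCNF: {Location}⁺ = {Location, ManagerID, Project, Salary}, so {Location} is not a superkey.
Location --> Project has non-prime {Project} on the right and a non-superkey on the left, so 3NF fails.
Since {Location} ⊂ {Location, OfficeNo} and {Location}⁺ ⊇ {ManagerID, Project, Salary} with {ManagerID, Project, Salary} non-prime, there is a partial dependency; 2NF fails.

1NF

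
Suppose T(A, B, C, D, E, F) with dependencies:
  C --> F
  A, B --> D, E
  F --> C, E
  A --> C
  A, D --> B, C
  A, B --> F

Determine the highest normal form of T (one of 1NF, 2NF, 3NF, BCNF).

Candidate keys: {A, B}, {A, D}. Prime attributes: {A, B, D}.
C --> F breaks BCNF: {C}⁺ = {C, E, F}, so {C} is not a superkey.
C --> F determines the non-prime attribute {F} from a non-superkey — 3NF is violated.
Since {A} ⊂ {A, B} and {A}⁺ ⊇ {C, E, F} with {C, E, F} non-prime, there is a partial dependency; 2NF fails.

1NF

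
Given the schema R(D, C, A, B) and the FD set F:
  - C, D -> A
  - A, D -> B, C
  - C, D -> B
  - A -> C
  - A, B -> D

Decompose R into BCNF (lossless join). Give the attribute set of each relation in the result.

Candidate keys of the original relation: {A, B}, {A, D}, {C, D}.
{A, B, C, D}: {A} determines {A, C} here but is not a superkey — split on A -> C, giving {A, C} and {A, B, D}.
{A, C} is in BCNF.
{A, B, D} is in BCNF.

{A, B, D}; {A, C}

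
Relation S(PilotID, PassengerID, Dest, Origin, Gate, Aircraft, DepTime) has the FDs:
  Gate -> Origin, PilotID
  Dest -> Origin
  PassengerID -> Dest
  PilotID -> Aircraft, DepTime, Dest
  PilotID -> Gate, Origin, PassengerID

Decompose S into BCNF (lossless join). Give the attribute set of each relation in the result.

{Aircraft, DepTime, Gate, PassengerID, PilotID}; {Dest, Origin}; {Dest, PassengerID}

Candidate keys of the original relation: {Gate}, {PilotID}.
{Aircraft, DepTime, Dest, Gate, Origin, PassengerID, PilotID}: {Dest} determines {Dest, Origin} here but is not a superkey — split on Dest -> Origin, giving {Dest, Origin} and {Aircraft, DepTime, Dest, Gate, PassengerID, PilotID}.
{Dest, Origin} has no BCNF violation.
{Aircraft, DepTime, Dest, Gate, PassengerID, PilotID}: {PassengerID} determines {Dest, PassengerID} here but is not a superkey — split on PassengerID -> Dest, giving {Dest, PassengerID} and {Aircraft, DepTime, Gate, PassengerID, PilotID}.
{Dest, PassengerID} has no BCNF violation.
{Aircraft, DepTime, Gate, PassengerID, PilotID} has no BCNF violation.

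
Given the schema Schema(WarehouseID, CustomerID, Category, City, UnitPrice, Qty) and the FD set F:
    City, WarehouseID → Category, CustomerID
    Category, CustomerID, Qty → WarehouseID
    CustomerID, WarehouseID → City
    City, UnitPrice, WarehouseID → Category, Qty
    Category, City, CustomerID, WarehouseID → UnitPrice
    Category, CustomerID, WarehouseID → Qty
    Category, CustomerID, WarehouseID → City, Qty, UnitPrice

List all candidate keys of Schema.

{City, WarehouseID}⁺ = {Category, City, CustomerID, Qty, UnitPrice, WarehouseID}, which is every attribute, so {City, WarehouseID} is a candidate key.
{CustomerID, WarehouseID}⁺ = {Category, City, CustomerID, Qty, UnitPrice, WarehouseID}, which is every attribute, so {CustomerID, WarehouseID} is a candidate key.
{Category, CustomerID, Qty}⁺ = {Category, City, CustomerID, Qty, UnitPrice, WarehouseID}, which is every attribute, so {Category, CustomerID, Qty} is a candidate key.
These are minimal and exhaustive — every other superkey contains one of them.

{Category, CustomerID, Qty}, {City, WarehouseID}, {CustomerID, WarehouseID}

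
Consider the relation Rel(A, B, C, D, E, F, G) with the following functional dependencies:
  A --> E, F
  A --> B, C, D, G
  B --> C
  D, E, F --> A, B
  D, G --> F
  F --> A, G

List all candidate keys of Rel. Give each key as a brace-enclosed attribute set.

{A}⁺ = {A, B, C, D, E, F, G}, which is every attribute, so {A} is a candidate key.
{F}⁺ = {A, B, C, D, E, F, G}, which is every attribute, so {F} is a candidate key.
{D, G}⁺ = {A, B, C, D, E, F, G}, which is every attribute, so {D, G} is a candidate key.
No proper subset of any of these is a key, and no other minimal superkey exists.

{A}, {D, G}, {F}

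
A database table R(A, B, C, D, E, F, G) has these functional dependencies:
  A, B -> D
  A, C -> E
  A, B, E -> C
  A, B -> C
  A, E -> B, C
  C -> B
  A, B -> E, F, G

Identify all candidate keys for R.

{A} never appears on the right of any FD, so every key must include it.
{A, B} is a candidate key since {A, B}⁺ = {A, B, C, D, E, F, G} covers every attribute.
{A, C} is a candidate key since {A, C}⁺ = {A, B, C, D, E, F, G} covers every attribute.
{A, E} is a candidate key since {A, E}⁺ = {A, B, C, D, E, F, G} covers every attribute.
Any other superkey properly contains one of these, so there are no further candidate keys.

{A, B}, {A, C}, {A, E}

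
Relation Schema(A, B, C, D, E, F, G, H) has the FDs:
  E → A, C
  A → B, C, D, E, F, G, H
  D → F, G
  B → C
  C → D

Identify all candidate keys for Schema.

{A}, {E}

{A} is a candidate key since {A}⁺ = {A, B, C, D, E, F, G, H} covers every attribute.
{E} is a candidate key since {E}⁺ = {A, B, C, D, E, F, G, H} covers every attribute.
These are minimal and exhaustive — every other superkey contains one of them.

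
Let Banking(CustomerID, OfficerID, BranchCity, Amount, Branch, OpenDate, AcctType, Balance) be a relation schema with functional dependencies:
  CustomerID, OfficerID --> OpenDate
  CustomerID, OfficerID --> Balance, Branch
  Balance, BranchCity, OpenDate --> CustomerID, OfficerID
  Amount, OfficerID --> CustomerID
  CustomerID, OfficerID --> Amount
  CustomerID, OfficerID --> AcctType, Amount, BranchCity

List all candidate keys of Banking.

{Amount, OfficerID}, {Balance, BranchCity, OpenDate}, {CustomerID, OfficerID}

{Amount, OfficerID}⁺ = {AcctType, Amount, Balance, Branch, BranchCity, CustomerID, OfficerID, OpenDate} — all of the relation — so {Amount, OfficerID} is a candidate key.
{CustomerID, OfficerID}⁺ = {AcctType, Amount, Balance, Branch, BranchCity, CustomerID, OfficerID, OpenDate} — all of the relation — so {CustomerID, OfficerID} is a candidate key.
{Balance, BranchCity, OpenDate}⁺ = {AcctType, Amount, Balance, Branch, BranchCity, CustomerID, OfficerID, OpenDate} — all of the relation — so {Balance, BranchCity, OpenDate} is a candidate key.
No proper subset of any of these is a key, and no other minimal superkey exists.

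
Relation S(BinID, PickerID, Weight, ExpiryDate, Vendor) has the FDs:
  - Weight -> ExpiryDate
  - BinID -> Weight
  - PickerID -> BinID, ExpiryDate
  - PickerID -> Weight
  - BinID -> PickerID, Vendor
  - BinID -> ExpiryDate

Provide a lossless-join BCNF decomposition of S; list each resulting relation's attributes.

Candidate keys of the original relation: {BinID}, {PickerID}.
In {BinID, ExpiryDate, PickerID, Vendor, Weight}, {Weight} is not a superkey ({Weight}⁺ restricted to this set is {ExpiryDate, Weight}), so split on Weight -> ExpiryDate into {ExpiryDate, Weight} and {BinID, PickerID, Vendor, Weight}.
{ExpiryDate, Weight} is in BCNF.
{BinID, PickerID, Vendor, Weight} is in BCNF.

{BinID, PickerID, Vendor, Weight}; {ExpiryDate, Weight}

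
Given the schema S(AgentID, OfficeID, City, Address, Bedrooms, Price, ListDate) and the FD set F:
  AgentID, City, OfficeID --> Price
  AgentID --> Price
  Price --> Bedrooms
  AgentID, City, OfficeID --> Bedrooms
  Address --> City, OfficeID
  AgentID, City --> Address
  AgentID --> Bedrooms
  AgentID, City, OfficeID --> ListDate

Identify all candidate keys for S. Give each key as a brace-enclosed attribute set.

{Address, AgentID}, {AgentID, City}

Attributes never on any right-hand side: {AgentID} — every candidate key must contain it.
{Address, AgentID}⁺ = {Address, AgentID, Bedrooms, City, ListDate, OfficeID, Price}, which is every attribute, so {Address, AgentID} is a candidate key.
{AgentID, City}⁺ = {Address, AgentID, Bedrooms, City, ListDate, OfficeID, Price}, which is every attribute, so {AgentID, City} is a candidate key.
Any other superkey properly contains one of these, so there are no further candidate keys.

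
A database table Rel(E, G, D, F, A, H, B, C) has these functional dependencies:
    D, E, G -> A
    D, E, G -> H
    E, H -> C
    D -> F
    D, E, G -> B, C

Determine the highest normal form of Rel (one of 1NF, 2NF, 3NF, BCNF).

1NF

Candidate key: {D, E, G}. Prime attributes: {D, E, G}.
E, H -> C breaks BCNF: {E, H}⁺ = {C, E, H}, so {E, H} is not a superkey.
E, H -> C determines the non-prime attribute {C} from a non-superkey — 3NF is violated.
The proper key subset {D} of {D, E, G} determines non-prime {F}, so the relation is not even in 2NF.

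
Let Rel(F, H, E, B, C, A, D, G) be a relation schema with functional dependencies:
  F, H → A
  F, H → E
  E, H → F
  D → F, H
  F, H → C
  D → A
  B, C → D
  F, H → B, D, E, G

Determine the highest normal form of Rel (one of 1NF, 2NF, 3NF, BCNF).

Candidate keys: {B, C}, {D}, {E, H}, {F, H}. Prime attributes: {B, C, D, E, F, H}.
Every FD has a superkey on the left, so the relation is in BCNF.

BCNF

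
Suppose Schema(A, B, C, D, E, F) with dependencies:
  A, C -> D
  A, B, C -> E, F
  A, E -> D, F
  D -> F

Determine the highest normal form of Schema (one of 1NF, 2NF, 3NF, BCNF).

Candidate key: {A, B, C}. Prime attributes: {A, B, C}.
A, C -> D: {A, C}⁺ = {A, C, D, F}, which is not all of the attributes, so the left side is not a superkey — BCNF is violated.
A, C -> D determines the non-prime attribute {D} from a non-superkey — 3NF is violated.
Since {A, C} ⊂ {A, B, C} and {A, C}⁺ ⊇ {D, F} with {D, F} non-prime, there is a partial dependency; 2NF fails.

1NF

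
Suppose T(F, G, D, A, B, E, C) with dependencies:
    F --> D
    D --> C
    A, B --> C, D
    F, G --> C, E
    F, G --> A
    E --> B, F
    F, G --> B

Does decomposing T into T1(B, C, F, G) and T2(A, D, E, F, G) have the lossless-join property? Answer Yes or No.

Yes

The shared attributes are {F, G} and {F, G}⁺ = {A, B, C, D, E, F, G}.
This includes all of T1, so the common attributes are a superkey of T1 — the join is lossless.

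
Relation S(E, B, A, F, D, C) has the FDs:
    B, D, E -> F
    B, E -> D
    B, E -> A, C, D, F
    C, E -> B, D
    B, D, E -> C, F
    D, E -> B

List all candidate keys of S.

No FD produces {E}, so it must be in every candidate key.
{B, E}⁺ = {A, B, C, D, E, F} — all of the relation — so {B, E} is a candidate key.
{C, E}⁺ = {A, B, C, D, E, F} — all of the relation — so {C, E} is a candidate key.
{D, E}⁺ = {A, B, C, D, E, F} — all of the relation — so {D, E} is a candidate key.
No proper subset of any of these is a key, and no other minimal superkey exists.

{B, E}, {C, E}, {D, E}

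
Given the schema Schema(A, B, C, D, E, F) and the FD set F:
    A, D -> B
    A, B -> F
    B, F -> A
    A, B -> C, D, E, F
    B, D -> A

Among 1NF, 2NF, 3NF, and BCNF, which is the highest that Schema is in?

Candidate keys: {A, B}, {A, D}, {B, D}, {B, F}. Prime attributes: {A, B, D, F}.
Each dependency's left side is a superkey — BCNF holds.

BCNF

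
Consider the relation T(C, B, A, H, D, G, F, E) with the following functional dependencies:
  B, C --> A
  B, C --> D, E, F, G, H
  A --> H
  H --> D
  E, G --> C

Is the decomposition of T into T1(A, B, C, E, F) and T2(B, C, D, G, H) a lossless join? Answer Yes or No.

The shared attributes are {B, C} and {B, C}⁺ = {A, B, C, D, E, F, G, H}.
Since T1 ⊆ {A, B, C, D, E, F, G, H}, the intersection is a superkey of T1; the decomposition is lossless.

Yes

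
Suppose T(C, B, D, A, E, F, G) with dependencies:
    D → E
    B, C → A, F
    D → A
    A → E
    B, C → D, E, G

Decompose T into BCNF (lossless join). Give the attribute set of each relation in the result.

{A, D}; {A, E}; {B, C, D, F, G}

Candidate key of the original relation: {B, C}.
Within {A, B, C, D, E, F, G}: {D}⁺ ∩ {A, B, C, D, E, F, G} = {A, D, E}, not the whole set, so D → A, E violates BCNF; decompose into {A, D, E} and {B, C, D, F, G}.
Within {A, D, E}: {A}⁺ ∩ {A, D, E} = {A, E}, not the whole set, so A → E violates BCNF; decompose into {A, E} and {A, D}.
{A, E} is in BCNF.
{A, D} is in BCNF.
{B, C, D, F, G} is in BCNF.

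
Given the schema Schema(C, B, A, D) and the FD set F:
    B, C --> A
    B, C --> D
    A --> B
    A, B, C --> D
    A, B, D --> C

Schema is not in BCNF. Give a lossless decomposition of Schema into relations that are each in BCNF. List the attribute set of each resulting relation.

Candidate keys of the original relation: {A, C}, {A, D}, {B, C}.
{A, B, C, D}: {A} determines {A, B} here but is not a superkey — split on A --> B, giving {A, B} and {A, C, D}.
{A, B} is in BCNF.
{A, C, D} is in BCNF.

{A, B}; {A, C, D}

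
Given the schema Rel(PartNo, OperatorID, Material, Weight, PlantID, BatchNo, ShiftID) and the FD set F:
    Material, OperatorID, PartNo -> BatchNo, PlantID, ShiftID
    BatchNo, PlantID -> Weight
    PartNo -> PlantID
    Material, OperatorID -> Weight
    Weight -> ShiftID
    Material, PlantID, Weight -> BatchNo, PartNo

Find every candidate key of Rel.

{Material, OperatorID} never appear on the right of any FD, so every key must include all of them.
{Material, OperatorID, PartNo}⁺ = {BatchNo, Material, OperatorID, PartNo, PlantID, ShiftID, Weight} — all of the relation — so {Material, OperatorID, PartNo} is a candidate key.
{Material, OperatorID, PlantID}⁺ = {BatchNo, Material, OperatorID, PartNo, PlantID, ShiftID, Weight} — all of the relation — so {Material, OperatorID, PlantID} is a candidate key.
No proper subset of any of these is a key, and no other minimal superkey exists.

{Material, OperatorID, PartNo}, {Material, OperatorID, PlantID}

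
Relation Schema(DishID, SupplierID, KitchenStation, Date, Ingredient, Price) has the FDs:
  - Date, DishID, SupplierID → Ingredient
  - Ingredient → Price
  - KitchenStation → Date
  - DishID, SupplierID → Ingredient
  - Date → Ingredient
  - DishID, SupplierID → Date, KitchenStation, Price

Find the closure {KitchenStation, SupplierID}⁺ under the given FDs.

Start with {KitchenStation, SupplierID}.
KitchenStation → Date applies; add {Date} → now {Date, KitchenStation, SupplierID}.
Date → Ingredient applies; add {Ingredient} → now {Date, Ingredient, KitchenStation, SupplierID}.
Ingredient → Price applies; add {Price} → now {Date, Ingredient, KitchenStation, Price, SupplierID}.
No further FD applies.

{Date, Ingredient, KitchenStation, Price, SupplierID}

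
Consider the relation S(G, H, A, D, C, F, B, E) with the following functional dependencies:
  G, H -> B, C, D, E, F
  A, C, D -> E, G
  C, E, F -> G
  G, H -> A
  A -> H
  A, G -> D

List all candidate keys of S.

{A, G} is a candidate key since {A, G}⁺ = {A, B, C, D, E, F, G, H} covers every attribute.
{G, H} is a candidate key since {G, H}⁺ = {A, B, C, D, E, F, G, H} covers every attribute.
{A, C, D} is a candidate key since {A, C, D}⁺ = {A, B, C, D, E, F, G, H} covers every attribute.
{A, C, E, F} is a candidate key since {A, C, E, F}⁺ = {A, B, C, D, E, F, G, H} covers every attribute.
{C, E, F, H} is a candidate key since {C, E, F, H}⁺ = {A, B, C, D, E, F, G, H} covers every attribute.
Any other superkey properly contains one of these, so there are no further candidate keys.

{A, C, D}, {A, C, E, F}, {A, G}, {C, E, F, H}, {G, H}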